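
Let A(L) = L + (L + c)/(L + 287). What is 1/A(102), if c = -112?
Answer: 389/39668 ≈ 0.0098064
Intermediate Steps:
A(L) = L + (-112 + L)/(287 + L) (A(L) = L + (L - 112)/(L + 287) = L + (-112 + L)/(287 + L))
1/A(102) = 1/((-112 + 102² + 288*102)/(287 + 102)) = 1/((-112 + 10404 + 29376)/389) = 1/((1/389)*39668) = 1/(39668/389) = 389/39668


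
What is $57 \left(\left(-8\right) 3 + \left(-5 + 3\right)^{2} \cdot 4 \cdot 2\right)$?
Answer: $456$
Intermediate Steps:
$57 \left(\left(-8\right) 3 + \left(-5 + 3\right)^{2} \cdot 4 \cdot 2\right) = 57 \left(-24 + \left(-2\right)^{2} \cdot 4 \cdot 2\right) = 57 \left(-24 + 4 \cdot 4 \cdot 2\right) = 57 \left(-24 + 16 \cdot 2\right) = 57 \left(-24 + 32\right) = 57 \cdot 8 = 456$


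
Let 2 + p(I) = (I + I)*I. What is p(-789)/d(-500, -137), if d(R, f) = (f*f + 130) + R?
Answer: 1245040/18399 ≈ 67.669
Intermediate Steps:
p(I) = -2 + 2*I² (p(I) = -2 + (I + I)*I = -2 + (2*I)*I = -2 + 2*I²)
d(R, f) = 130 + R + f² (d(R, f) = (f² + 130) + R = (130 + f²) + R = 130 + R + f²)
p(-789)/d(-500, -137) = (-2 + 2*(-789)²)/(130 - 500 + (-137)²) = (-2 + 2*622521)/(130 - 500 + 18769) = (-2 + 1245042)/18399 = 1245040*(1/18399) = 1245040/18399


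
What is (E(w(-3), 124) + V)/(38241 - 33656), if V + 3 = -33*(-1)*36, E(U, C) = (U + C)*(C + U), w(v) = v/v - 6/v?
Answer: 17314/4585 ≈ 3.7762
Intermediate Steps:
w(v) = 1 - 6/v
E(U, C) = (C + U)**2 (E(U, C) = (C + U)*(C + U) = (C + U)**2)
V = 1185 (V = -3 - 33*(-1)*36 = -3 + 33*36 = -3 + 1188 = 1185)
(E(w(-3), 124) + V)/(38241 - 33656) = ((124 + (-6 - 3)/(-3))**2 + 1185)/(38241 - 33656) = ((124 - 1/3*(-9))**2 + 1185)/4585 = ((124 + 3)**2 + 1185)*(1/4585) = (127**2 + 1185)*(1/4585) = (16129 + 1185)*(1/4585) = 17314*(1/4585) = 17314/4585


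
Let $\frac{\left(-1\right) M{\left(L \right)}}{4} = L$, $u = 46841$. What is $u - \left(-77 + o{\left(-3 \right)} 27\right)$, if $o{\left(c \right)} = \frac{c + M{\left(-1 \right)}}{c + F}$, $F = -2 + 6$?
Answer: $46891$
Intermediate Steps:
$M{\left(L \right)} = - 4 L$
$F = 4$
$o{\left(c \right)} = 1$ ($o{\left(c \right)} = \frac{c - -4}{c + 4} = \frac{c + 4}{4 + c} = \frac{4 + c}{4 + c} = 1$)
$u - \left(-77 + o{\left(-3 \right)} 27\right) = 46841 - \left(-77 + 1 \cdot 27\right) = 46841 - \left(-77 + 27\right) = 46841 - -50 = 46841 + 50 = 46891$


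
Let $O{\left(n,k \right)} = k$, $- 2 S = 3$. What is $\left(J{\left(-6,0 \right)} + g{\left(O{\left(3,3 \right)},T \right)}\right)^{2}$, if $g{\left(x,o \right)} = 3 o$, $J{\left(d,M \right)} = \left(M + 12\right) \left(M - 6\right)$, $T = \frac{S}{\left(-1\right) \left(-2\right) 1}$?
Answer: $\frac{88209}{16} \approx 5513.1$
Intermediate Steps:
$S = - \frac{3}{2}$ ($S = \left(- \frac{1}{2}\right) 3 = - \frac{3}{2} \approx -1.5$)
$T = - \frac{3}{4}$ ($T = - \frac{3}{2 \left(-1\right) \left(-2\right) 1} = - \frac{3}{2 \cdot 2 \cdot 1} = - \frac{3}{2 \cdot 2} = \left(- \frac{3}{2}\right) \frac{1}{2} = - \frac{3}{4} \approx -0.75$)
$J{\left(d,M \right)} = \left(-6 + M\right) \left(12 + M\right)$ ($J{\left(d,M \right)} = \left(12 + M\right) \left(-6 + M\right) = \left(-6 + M\right) \left(12 + M\right)$)
$\left(J{\left(-6,0 \right)} + g{\left(O{\left(3,3 \right)},T \right)}\right)^{2} = \left(\left(-72 + 0^{2} + 6 \cdot 0\right) + 3 \left(- \frac{3}{4}\right)\right)^{2} = \left(\left(-72 + 0 + 0\right) - \frac{9}{4}\right)^{2} = \left(-72 - \frac{9}{4}\right)^{2} = \left(- \frac{297}{4}\right)^{2} = \frac{88209}{16}$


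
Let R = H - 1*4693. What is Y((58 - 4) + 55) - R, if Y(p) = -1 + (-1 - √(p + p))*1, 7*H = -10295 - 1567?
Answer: 44699/7 - √218 ≈ 6370.8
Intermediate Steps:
H = -11862/7 (H = (-10295 - 1567)/7 = (⅐)*(-11862) = -11862/7 ≈ -1694.6)
Y(p) = -2 - √2*√p (Y(p) = -1 + (-1 - √(2*p))*1 = -1 + (-1 - √2*√p)*1 = -1 + (-1 - √2*√p) = -2 - √2*√p)
R = -44713/7 (R = -11862/7 - 1*4693 = -11862/7 - 4693 = -44713/7 ≈ -6387.6)
Y((58 - 4) + 55) - R = (-2 - √2*√((58 - 4) + 55)) - 1*(-44713/7) = (-2 - √2*√(54 + 55)) + 44713/7 = (-2 - √2*√109) + 44713/7 = (-2 - √218) + 44713/7 = 44699/7 - √218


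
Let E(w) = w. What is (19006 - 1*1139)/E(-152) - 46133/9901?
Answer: -183913383/1504952 ≈ -122.21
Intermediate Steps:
(19006 - 1*1139)/E(-152) - 46133/9901 = (19006 - 1*1139)/(-152) - 46133/9901 = (19006 - 1139)*(-1/152) - 46133*1/9901 = 17867*(-1/152) - 46133/9901 = -17867/152 - 46133/9901 = -183913383/1504952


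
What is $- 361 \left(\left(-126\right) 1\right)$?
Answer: $45486$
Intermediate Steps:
$- 361 \left(\left(-126\right) 1\right) = - 361 \left(-126\right) = \left(-1\right) \left(-45486\right) = 45486$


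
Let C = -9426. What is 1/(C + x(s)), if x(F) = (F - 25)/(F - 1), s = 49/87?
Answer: -19/178031 ≈ -0.00010672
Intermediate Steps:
s = 49/87 (s = 49*(1/87) = 49/87 ≈ 0.56322)
x(F) = (-25 + F)/(-1 + F)
1/(C + x(s)) = 1/(-9426 + (-25 + 49/87)/(-1 + 49/87)) = 1/(-9426 - 2126/87/(-38/87)) = 1/(-9426 - 87/38*(-2126/87)) = 1/(-9426 + 1063/19) = 1/(-178031/19) = -19/178031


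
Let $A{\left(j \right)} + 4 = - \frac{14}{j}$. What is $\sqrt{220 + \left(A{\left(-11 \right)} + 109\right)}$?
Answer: $\frac{\sqrt{39479}}{11} \approx 18.063$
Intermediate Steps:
$A{\left(j \right)} = -4 - \frac{14}{j}$
$\sqrt{220 + \left(A{\left(-11 \right)} + 109\right)} = \sqrt{220 + \left(\left(-4 - \frac{14}{-11}\right) + 109\right)} = \sqrt{220 + \left(\left(-4 - - \frac{14}{11}\right) + 109\right)} = \sqrt{220 + \left(\left(-4 + \frac{14}{11}\right) + 109\right)} = \sqrt{220 + \left(- \frac{30}{11} + 109\right)} = \sqrt{220 + \frac{1169}{11}} = \sqrt{\frac{3589}{11}} = \frac{\sqrt{39479}}{11}$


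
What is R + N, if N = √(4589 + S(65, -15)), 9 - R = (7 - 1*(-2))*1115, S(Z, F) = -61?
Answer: -10026 + 4*√283 ≈ -9958.7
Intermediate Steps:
R = -10026 (R = 9 - (7 - 1*(-2))*1115 = 9 - (7 + 2)*1115 = 9 - 9*1115 = 9 - 1*10035 = 9 - 10035 = -10026)
N = 4*√283 (N = √(4589 - 61) = √4528 = 4*√283 ≈ 67.290)
R + N = -10026 + 4*√283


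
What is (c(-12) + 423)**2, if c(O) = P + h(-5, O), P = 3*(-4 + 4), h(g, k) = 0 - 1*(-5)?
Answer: 183184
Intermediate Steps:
h(g, k) = 5 (h(g, k) = 0 + 5 = 5)
P = 0 (P = 3*0 = 0)
c(O) = 5 (c(O) = 0 + 5 = 5)
(c(-12) + 423)**2 = (5 + 423)**2 = 428**2 = 183184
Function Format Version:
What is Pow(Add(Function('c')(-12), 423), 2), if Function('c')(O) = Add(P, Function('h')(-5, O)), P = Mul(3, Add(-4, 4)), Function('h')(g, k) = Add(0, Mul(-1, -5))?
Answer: 183184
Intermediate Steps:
Function('h')(g, k) = 5 (Function('h')(g, k) = Add(0, 5) = 5)
P = 0 (P = Mul(3, 0) = 0)
Function('c')(O) = 5 (Function('c')(O) = Add(0, 5) = 5)
Pow(Add(Function('c')(-12), 423), 2) = Pow(Add(5, 423), 2) = Pow(428, 2) = 183184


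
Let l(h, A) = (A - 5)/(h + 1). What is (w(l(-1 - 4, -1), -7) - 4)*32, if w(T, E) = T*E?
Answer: -464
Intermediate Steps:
l(h, A) = (-5 + A)/(1 + h)
w(T, E) = E*T
(w(l(-1 - 4, -1), -7) - 4)*32 = (-7*(-5 - 1)/(1 + (-1 - 4)) - 4)*32 = (-7*(-6)/(1 - 5) - 4)*32 = (-7*(-6)/(-4) - 4)*32 = (-(-7)*(-6)/4 - 4)*32 = (-7*3/2 - 4)*32 = (-21/2 - 4)*32 = -29/2*32 = -464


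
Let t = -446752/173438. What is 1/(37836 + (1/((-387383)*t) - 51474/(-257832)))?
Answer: 929613974380944/35173059925255445309 ≈ 2.6430e-5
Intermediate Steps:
t = -223376/86719 (t = -446752*1/173438 = -223376/86719 ≈ -2.5759)
1/(37836 + (1/((-387383)*t) - 51474/(-257832))) = 1/(37836 + (1/((-387383)*(-223376/86719)) - 51474/(-257832))) = 1/(37836 + (-1/387383*(-86719/223376) - 51474*(-1/257832))) = 1/(37836 + (86719/86532065008 + 8579/42972)) = 1/(37836 + 185590578048125/929613974380944) = 1/(35173059925255445309/929613974380944) = 929613974380944/35173059925255445309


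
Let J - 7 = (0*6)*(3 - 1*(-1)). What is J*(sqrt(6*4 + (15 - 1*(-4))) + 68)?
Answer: 476 + 7*sqrt(43) ≈ 521.90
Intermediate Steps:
J = 7 (J = 7 + (0*6)*(3 - 1*(-1)) = 7 + 0*(3 + 1) = 7 + 0*4 = 7 + 0 = 7)
J*(sqrt(6*4 + (15 - 1*(-4))) + 68) = 7*(sqrt(6*4 + (15 - 1*(-4))) + 68) = 7*(sqrt(24 + (15 + 4)) + 68) = 7*(sqrt(24 + 19) + 68) = 7*(sqrt(43) + 68) = 7*(68 + sqrt(43)) = 476 + 7*sqrt(43)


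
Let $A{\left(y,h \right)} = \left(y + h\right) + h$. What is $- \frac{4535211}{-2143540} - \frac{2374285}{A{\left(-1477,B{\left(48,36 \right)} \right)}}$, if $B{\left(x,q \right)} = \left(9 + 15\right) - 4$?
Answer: $\frac{5095891967107}{3080266980} \approx 1654.4$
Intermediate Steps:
$B{\left(x,q \right)} = 20$ ($B{\left(x,q \right)} = 24 - 4 = 20$)
$A{\left(y,h \right)} = y + 2 h$ ($A{\left(y,h \right)} = \left(h + y\right) + h = y + 2 h$)
$- \frac{4535211}{-2143540} - \frac{2374285}{A{\left(-1477,B{\left(48,36 \right)} \right)}} = - \frac{4535211}{-2143540} - \frac{2374285}{-1477 + 2 \cdot 20} = \left(-4535211\right) \left(- \frac{1}{2143540}\right) - \frac{2374285}{-1477 + 40} = \frac{4535211}{2143540} - \frac{2374285}{-1437} = \frac{4535211}{2143540} - - \frac{2374285}{1437} = \frac{4535211}{2143540} + \frac{2374285}{1437} = \frac{5095891967107}{3080266980}$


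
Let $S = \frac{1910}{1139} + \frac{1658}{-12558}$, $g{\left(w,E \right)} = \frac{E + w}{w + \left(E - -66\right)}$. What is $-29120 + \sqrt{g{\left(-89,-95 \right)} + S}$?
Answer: $-29120 + \frac{\sqrt{552691418239958907}}{421955079} \approx -29118.0$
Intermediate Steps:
$g{\left(w,E \right)} = \frac{E + w}{66 + E + w}$ ($g{\left(w,E \right)} = \frac{E + w}{w + \left(E + 66\right)} = \frac{E + w}{w + \left(66 + E\right)} = \frac{E + w}{66 + E + w}$)
$S = \frac{11048659}{7151781}$ ($S = 1910 \cdot \frac{1}{1139} + 1658 \left(- \frac{1}{12558}\right) = \frac{1910}{1139} - \frac{829}{6279} = \frac{11048659}{7151781} \approx 1.5449$)
$-29120 + \sqrt{g{\left(-89,-95 \right)} + S} = -29120 + \sqrt{\frac{-95 - 89}{66 - 95 - 89} + \frac{11048659}{7151781}} = -29120 + \sqrt{\frac{1}{-118} \left(-184\right) + \frac{11048659}{7151781}} = -29120 + \sqrt{\left(- \frac{1}{118}\right) \left(-184\right) + \frac{11048659}{7151781}} = -29120 + \sqrt{\frac{92}{59} + \frac{11048659}{7151781}} = -29120 + \sqrt{\frac{1309834733}{421955079}} = -29120 + \frac{\sqrt{552691418239958907}}{421955079}$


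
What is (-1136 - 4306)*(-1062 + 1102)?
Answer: -217680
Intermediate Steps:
(-1136 - 4306)*(-1062 + 1102) = -5442*40 = -217680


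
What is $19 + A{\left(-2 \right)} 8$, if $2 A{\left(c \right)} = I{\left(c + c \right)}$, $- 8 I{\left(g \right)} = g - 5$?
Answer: $\frac{47}{2} \approx 23.5$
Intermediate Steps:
$I{\left(g \right)} = \frac{5}{8} - \frac{g}{8}$ ($I{\left(g \right)} = - \frac{g - 5}{8} = - \frac{-5 + g}{8} = \frac{5}{8} - \frac{g}{8}$)
$A{\left(c \right)} = \frac{5}{16} - \frac{c}{8}$ ($A{\left(c \right)} = \frac{\frac{5}{8} - \frac{c + c}{8}}{2} = \frac{\frac{5}{8} - \frac{2 c}{8}}{2} = \frac{\frac{5}{8} - \frac{c}{4}}{2} = \frac{5}{16} - \frac{c}{8}$)
$19 + A{\left(-2 \right)} 8 = 19 + \left(\frac{5}{16} - - \frac{1}{4}\right) 8 = 19 + \left(\frac{5}{16} + \frac{1}{4}\right) 8 = 19 + \frac{9}{16} \cdot 8 = 19 + \frac{9}{2} = \frac{47}{2}$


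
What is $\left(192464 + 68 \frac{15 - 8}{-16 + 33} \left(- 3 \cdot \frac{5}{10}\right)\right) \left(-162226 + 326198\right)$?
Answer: $31551820184$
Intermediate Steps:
$\left(192464 + 68 \frac{15 - 8}{-16 + 33} \left(- 3 \cdot \frac{5}{10}\right)\right) \left(-162226 + 326198\right) = \left(192464 + 68 \frac{15 - 8}{17} \left(- 3 \cdot 5 \cdot \frac{1}{10}\right)\right) 163972 = \left(192464 + 68 \cdot 7 \cdot \frac{1}{17} \left(\left(-3\right) \frac{1}{2}\right)\right) 163972 = \left(192464 + 68 \cdot \frac{7}{17} \left(- \frac{3}{2}\right)\right) 163972 = \left(192464 + 28 \left(- \frac{3}{2}\right)\right) 163972 = \left(192464 - 42\right) 163972 = 192422 \cdot 163972 = 31551820184$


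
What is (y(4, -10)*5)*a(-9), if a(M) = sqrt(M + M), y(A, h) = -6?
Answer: -90*I*sqrt(2) ≈ -127.28*I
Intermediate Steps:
a(M) = sqrt(2)*sqrt(M) (a(M) = sqrt(2*M) = sqrt(2)*sqrt(M))
(y(4, -10)*5)*a(-9) = (-6*5)*(sqrt(2)*sqrt(-9)) = -30*sqrt(2)*3*I = -90*I*sqrt(2)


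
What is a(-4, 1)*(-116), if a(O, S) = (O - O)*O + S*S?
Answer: -116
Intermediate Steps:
a(O, S) = S² (a(O, S) = 0*O + S² = 0 + S² = S²)
a(-4, 1)*(-116) = 1²*(-116) = 1*(-116) = -116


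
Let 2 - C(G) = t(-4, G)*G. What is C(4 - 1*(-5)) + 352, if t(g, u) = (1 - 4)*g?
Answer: 246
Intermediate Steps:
t(g, u) = -3*g
C(G) = 2 - 12*G (C(G) = 2 - (-3*(-4))*G = 2 - 12*G)
C(4 - 1*(-5)) + 352 = (2 - 12*(4 - 1*(-5))) + 352 = (2 - 12*(4 + 5)) + 352 = (2 - 12*9) + 352 = (2 - 108) + 352 = -106 + 352 = 246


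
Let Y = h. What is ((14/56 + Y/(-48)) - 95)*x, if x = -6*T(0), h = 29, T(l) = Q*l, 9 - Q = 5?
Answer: 0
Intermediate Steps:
Q = 4 (Q = 9 - 1*5 = 9 - 5 = 4)
T(l) = 4*l
Y = 29
x = 0 (x = -24*0 = -6*0 = 0)
((14/56 + Y/(-48)) - 95)*x = ((14/56 + 29/(-48)) - 95)*0 = ((14*(1/56) + 29*(-1/48)) - 95)*0 = ((¼ - 29/48) - 95)*0 = (-17/48 - 95)*0 = -4577/48*0 = 0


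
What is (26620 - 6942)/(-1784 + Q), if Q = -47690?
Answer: -9839/24737 ≈ -0.39774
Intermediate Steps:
(26620 - 6942)/(-1784 + Q) = (26620 - 6942)/(-1784 - 47690) = 19678/(-49474) = 19678*(-1/49474) = -9839/24737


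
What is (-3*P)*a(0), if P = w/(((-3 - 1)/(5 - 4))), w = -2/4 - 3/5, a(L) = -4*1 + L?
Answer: 33/10 ≈ 3.3000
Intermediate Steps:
a(L) = -4 + L
w = -11/10 (w = -2*1/4 - 3*1/5 = -1/2 - 3/5 = -11/10 ≈ -1.1000)
P = 11/40 (P = -11*(5 - 4)/(-3 - 1)/10 = -11/(10*((-4/1))) = -11/(10*((-4*1))) = -11/10/(-4) = -11/10*(-1/4) = 11/40 ≈ 0.27500)
(-3*P)*a(0) = (-3*11/40)*(-4 + 0) = -33/40*(-4) = 33/10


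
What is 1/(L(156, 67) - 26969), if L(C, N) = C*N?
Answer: -1/16517 ≈ -6.0544e-5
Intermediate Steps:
1/(L(156, 67) - 26969) = 1/(156*67 - 26969) = 1/(10452 - 26969) = 1/(-16517) = -1/16517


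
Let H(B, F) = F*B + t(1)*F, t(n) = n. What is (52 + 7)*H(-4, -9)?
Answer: 1593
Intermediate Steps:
H(B, F) = F + B*F (H(B, F) = F*B + 1*F = B*F + F = F + B*F)
(52 + 7)*H(-4, -9) = (52 + 7)*(-9*(1 - 4)) = 59*(-9*(-3)) = 59*27 = 1593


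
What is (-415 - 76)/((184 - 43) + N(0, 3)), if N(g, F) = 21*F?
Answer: -491/204 ≈ -2.4069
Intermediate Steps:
(-415 - 76)/((184 - 43) + N(0, 3)) = (-415 - 76)/((184 - 43) + 21*3) = -491/(141 + 63) = -491/204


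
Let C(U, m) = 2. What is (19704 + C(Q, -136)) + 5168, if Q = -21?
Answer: 24874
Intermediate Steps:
(19704 + C(Q, -136)) + 5168 = (19704 + 2) + 5168 = 19706 + 5168 = 24874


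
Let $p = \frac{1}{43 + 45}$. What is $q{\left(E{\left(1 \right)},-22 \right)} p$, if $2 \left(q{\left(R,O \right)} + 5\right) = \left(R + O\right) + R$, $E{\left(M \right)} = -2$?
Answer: $- \frac{9}{44} \approx -0.20455$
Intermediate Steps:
$q{\left(R,O \right)} = -5 + R + \frac{O}{2}$ ($q{\left(R,O \right)} = -5 + \frac{\left(R + O\right) + R}{2} = -5 + \frac{\left(O + R\right) + R}{2} = -5 + \frac{O + 2 R}{2} = -5 + \left(R + \frac{O}{2}\right) = -5 + R + \frac{O}{2}$)
$p = \frac{1}{88} \approx 0.011364$
$q{\left(E{\left(1 \right)},-22 \right)} p = \left(-5 - 2 + \frac{1}{2} \left(-22\right)\right) \frac{1}{88} = \left(-5 - 2 - 11\right) \frac{1}{88} = \left(-18\right) \frac{1}{88} = - \frac{9}{44}$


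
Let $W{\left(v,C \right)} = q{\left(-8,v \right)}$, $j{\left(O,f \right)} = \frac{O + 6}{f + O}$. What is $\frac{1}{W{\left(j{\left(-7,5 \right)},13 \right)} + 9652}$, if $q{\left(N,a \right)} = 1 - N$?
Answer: $\frac{1}{9661} \approx 0.00010351$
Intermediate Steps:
$j{\left(O,f \right)} = \frac{6 + O}{O + f}$
$W{\left(v,C \right)} = 9$ ($W{\left(v,C \right)} = 1 - -8 = 1 + 8 = 9$)
$\frac{1}{W{\left(j{\left(-7,5 \right)},13 \right)} + 9652} = \frac{1}{9 + 9652} = \frac{1}{9661}$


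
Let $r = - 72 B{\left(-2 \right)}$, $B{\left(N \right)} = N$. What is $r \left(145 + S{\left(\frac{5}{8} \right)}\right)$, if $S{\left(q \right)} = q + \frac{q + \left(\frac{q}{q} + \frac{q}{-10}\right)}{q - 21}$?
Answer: $\frac{3416310}{163} \approx 20959.0$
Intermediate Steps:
$r = 144$ ($r = \left(-72\right) \left(-2\right) = 144$)
$S{\left(q \right)} = q + \frac{1 + \frac{9 q}{10}}{-21 + q}$ ($S{\left(q \right)} = q + \frac{q + \left(1 + q \left(- \frac{1}{10}\right)\right)}{-21 + q} = q + \frac{q - \left(-1 + \frac{q}{10}\right)}{-21 + q} = q + \frac{1 + \frac{9 q}{10}}{-21 + q}$)
$r \left(145 + S{\left(\frac{5}{8} \right)}\right) = 144 \left(145 + \frac{1 + \left(\frac{5}{8}\right)^{2} - \frac{201 \cdot \frac{5}{8}}{10}}{-21 + \frac{5}{8}}\right) = 144 \left(145 + \frac{1 + \left(5 \cdot \frac{1}{8}\right)^{2} - \frac{201 \cdot 5 \cdot \frac{1}{8}}{10}}{-21 + 5 \cdot \frac{1}{8}}\right) = 144 \left(145 + \frac{1 + \left(\frac{5}{8}\right)^{2} - \frac{201}{16}}{-21 + \frac{5}{8}}\right) = 144 \left(145 + \frac{1 + \frac{25}{64} - \frac{201}{16}}{- \frac{163}{8}}\right) = 144 \left(145 - - \frac{715}{1304}\right) = 144 \left(145 + \frac{715}{1304}\right) = 144 \cdot \frac{189795}{1304} = \frac{3416310}{163}$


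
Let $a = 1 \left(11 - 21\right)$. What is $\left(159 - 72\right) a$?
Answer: $-870$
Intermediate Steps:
$a = -10$ ($a = 1 \left(11 - 21\right) = 1 \left(-10\right) = -10$)
$\left(159 - 72\right) a = \left(159 - 72\right) \left(-10\right) = 87 \left(-10\right) = -870$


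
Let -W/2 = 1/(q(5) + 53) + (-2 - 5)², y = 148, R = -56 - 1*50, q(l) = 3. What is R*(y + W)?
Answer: -74147/14 ≈ -5296.2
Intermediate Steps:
R = -106 (R = -56 - 50 = -106)
W = -2745/28 (W = -2*(1/(3 + 53) + (-2 - 5)²) = -2*(1/56 + (-7)²) = -2*(1/56 + 49) = -2*2745/56 = -2745/28 ≈ -98.036)
R*(y + W) = -106*(148 - 2745/28) = -106*1399/28 = -74147/14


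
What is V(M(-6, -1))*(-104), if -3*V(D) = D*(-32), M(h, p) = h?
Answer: 6656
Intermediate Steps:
V(D) = 32*D/3 (V(D) = -D*(-32)/3 = -(-32)*D/3 = 32*D/3)
V(M(-6, -1))*(-104) = ((32/3)*(-6))*(-104) = -64*(-104) = 6656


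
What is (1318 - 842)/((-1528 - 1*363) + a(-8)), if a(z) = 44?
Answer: -476/1847 ≈ -0.25772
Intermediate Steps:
(1318 - 842)/((-1528 - 1*363) + a(-8)) = (1318 - 842)/((-1528 - 1*363) + 44) = 476/((-1528 - 363) + 44) = 476/(-1891 + 44) = 476/(-1847) = 476*(-1/1847) = -476/1847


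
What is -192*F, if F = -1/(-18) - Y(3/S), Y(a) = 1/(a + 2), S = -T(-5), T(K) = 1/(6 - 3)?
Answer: -800/21 ≈ -38.095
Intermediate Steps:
T(K) = ⅓ (T(K) = 1/3 = ⅓)
S = -⅓ (S = -1*⅓ = -⅓ ≈ -0.33333)
Y(a) = 1/(2 + a)
F = 25/126 (F = -1/(-18) - 1/(2 + 3/(-⅓)) = -1*(-1/18) - 1/(2 + 3*(-3)) = 1/18 - 1/(2 - 9) = 1/18 - 1/(-7) = 1/18 - 1*(-⅐) = 1/18 + ⅐ = 25/126 ≈ 0.19841)
-192*F = -192*25/126 = -800/21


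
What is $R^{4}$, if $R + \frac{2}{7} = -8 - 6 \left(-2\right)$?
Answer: $\frac{456976}{2401} \approx 190.33$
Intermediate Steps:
$R = \frac{26}{7}$ ($R = - \frac{2}{7} - \left(8 + 6 \left(-2\right)\right) = - \frac{2}{7} - -4 = - \frac{2}{7} + \left(-8 + 12\right) = - \frac{2}{7} + 4 = \frac{26}{7} \approx 3.7143$)
$R^{4} = \left(\frac{26}{7}\right)^{4} = \frac{456976}{2401}$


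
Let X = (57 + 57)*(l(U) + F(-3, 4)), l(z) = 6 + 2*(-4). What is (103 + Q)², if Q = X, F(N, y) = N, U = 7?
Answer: 218089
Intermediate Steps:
l(z) = -2 (l(z) = 6 - 8 = -2)
X = -570 (X = (57 + 57)*(-2 - 3) = 114*(-5) = -570)
Q = -570
(103 + Q)² = (103 - 570)² = (-467)² = 218089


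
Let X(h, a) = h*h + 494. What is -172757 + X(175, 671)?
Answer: -141638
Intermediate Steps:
X(h, a) = 494 + h² (X(h, a) = h² + 494 = 494 + h²)
-172757 + X(175, 671) = -172757 + (494 + 175²) = -172757 + (494 + 30625) = -172757 + 31119 = -141638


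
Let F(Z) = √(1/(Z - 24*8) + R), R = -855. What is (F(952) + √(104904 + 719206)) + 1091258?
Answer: 1091258 + √824110 + I*√123461810/380 ≈ 1.0922e+6 + 29.24*I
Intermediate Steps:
F(Z) = √(-855 + 1/(-192 + Z)) (F(Z) = √(1/(Z - 24*8) - 855) = √(1/(Z - 192) - 855) = √(1/(-192 + Z) - 855) = √(-855 + 1/(-192 + Z)))
(F(952) + √(104904 + 719206)) + 1091258 = (√((164161 - 855*952)/(-192 + 952)) + √(104904 + 719206)) + 1091258 = (√((164161 - 813960)/760) + √824110) + 1091258 = (√((1/760)*(-649799)) + √824110) + 1091258 = (√(-649799/760) + √824110) + 1091258 = (I*√123461810/380 + √824110) + 1091258 = (√824110 + I*√123461810/380) + 1091258 = 1091258 + √824110 + I*√123461810/380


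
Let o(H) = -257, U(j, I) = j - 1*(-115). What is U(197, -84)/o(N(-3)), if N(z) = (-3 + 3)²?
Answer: -312/257 ≈ -1.2140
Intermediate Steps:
N(z) = 0 (N(z) = 0² = 0)
U(j, I) = 115 + j (U(j, I) = j + 115 = 115 + j)
U(197, -84)/o(N(-3)) = (115 + 197)/(-257) = 312*(-1/257) = -312/257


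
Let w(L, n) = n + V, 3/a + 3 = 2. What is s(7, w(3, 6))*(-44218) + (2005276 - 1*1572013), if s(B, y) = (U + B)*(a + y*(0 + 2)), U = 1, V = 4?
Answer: -5580385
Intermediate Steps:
a = -3 (a = 3/(-3 + 2) = 3/(-1) = 3*(-1) = -3)
w(L, n) = 4 + n (w(L, n) = n + 4 = 4 + n)
s(B, y) = (1 + B)*(-3 + 2*y) (s(B, y) = (1 + B)*(-3 + y*(0 + 2)) = (1 + B)*(-3 + y*2) = (1 + B)*(-3 + 2*y))
s(7, w(3, 6))*(-44218) + (2005276 - 1*1572013) = (-3 - 3*7 + 2*(4 + 6) + 2*7*(4 + 6))*(-44218) + (2005276 - 1*1572013) = (-3 - 21 + 2*10 + 2*7*10)*(-44218) + (2005276 - 1572013) = (-3 - 21 + 20 + 140)*(-44218) + 433263 = 136*(-44218) + 433263 = -6013648 + 433263 = -5580385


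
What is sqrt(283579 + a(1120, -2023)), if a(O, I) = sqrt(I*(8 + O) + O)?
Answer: sqrt(283579 + 26*I*sqrt(3374)) ≈ 532.52 + 1.418*I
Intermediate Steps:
a(O, I) = sqrt(O + I*(8 + O))
sqrt(283579 + a(1120, -2023)) = sqrt(283579 + sqrt(1120 + 8*(-2023) - 2023*1120)) = sqrt(283579 + sqrt(1120 - 16184 - 2265760)) = sqrt(283579 + sqrt(-2280824)) = sqrt(283579 + 26*I*sqrt(3374))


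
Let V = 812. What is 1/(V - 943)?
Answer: -1/131 ≈ -0.0076336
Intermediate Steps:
1/(V - 943) = 1/(812 - 943) = 1/(-131) = -1/131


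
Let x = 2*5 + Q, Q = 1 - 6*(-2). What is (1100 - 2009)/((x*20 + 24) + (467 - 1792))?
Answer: 909/841 ≈ 1.0809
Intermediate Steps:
Q = 13 (Q = 1 - 1*(-12) = 1 + 12 = 13)
x = 23 (x = 2*5 + 13 = 10 + 13 = 23)
(1100 - 2009)/((x*20 + 24) + (467 - 1792)) = (1100 - 2009)/((23*20 + 24) + (467 - 1792)) = -909/((460 + 24) - 1325) = -909/(484 - 1325) = -909/(-841) = -909*(-1/841) = 909/841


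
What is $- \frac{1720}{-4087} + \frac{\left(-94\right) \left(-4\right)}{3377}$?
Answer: $\frac{7345152}{13801799} \approx 0.53219$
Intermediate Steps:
$- \frac{1720}{-4087} + \frac{\left(-94\right) \left(-4\right)}{3377} = \left(-1720\right) \left(- \frac{1}{4087}\right) + 376 \cdot \frac{1}{3377} = \frac{1720}{4087} + \frac{376}{3377} = \frac{7345152}{13801799}$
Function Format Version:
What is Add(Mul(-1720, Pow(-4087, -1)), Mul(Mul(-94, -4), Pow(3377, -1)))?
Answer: Rational(7345152, 13801799) ≈ 0.53219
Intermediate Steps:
Add(Mul(-1720, Pow(-4087, -1)), Mul(Mul(-94, -4), Pow(3377, -1))) = Add(Mul(-1720, Rational(-1, 4087)), Mul(376, Rational(1, 3377))) = Add(Rational(1720, 4087), Rational(376, 3377)) = Rational(7345152, 13801799)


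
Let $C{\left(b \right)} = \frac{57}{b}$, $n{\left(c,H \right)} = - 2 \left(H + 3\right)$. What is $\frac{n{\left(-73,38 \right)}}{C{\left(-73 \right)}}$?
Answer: $\frac{5986}{57} \approx 105.02$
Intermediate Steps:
$n{\left(c,H \right)} = -6 - 2 H$ ($n{\left(c,H \right)} = - 2 \left(3 + H\right) = -6 - 2 H$)
$\frac{n{\left(-73,38 \right)}}{C{\left(-73 \right)}} = \frac{-6 - 76}{57 \frac{1}{-73}} = \frac{-6 - 76}{57 \left(- \frac{1}{73}\right)} = - \frac{82}{- \frac{57}{73}} = \left(-82\right) \left(- \frac{73}{57}\right) = \frac{5986}{57}$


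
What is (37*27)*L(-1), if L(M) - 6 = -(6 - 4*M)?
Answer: -3996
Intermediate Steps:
L(M) = 4*M (L(M) = 6 - (6 - 4*M) = 6 + (-6 + 4*M) = 4*M)
(37*27)*L(-1) = (37*27)*(4*(-1)) = 999*(-4) = -3996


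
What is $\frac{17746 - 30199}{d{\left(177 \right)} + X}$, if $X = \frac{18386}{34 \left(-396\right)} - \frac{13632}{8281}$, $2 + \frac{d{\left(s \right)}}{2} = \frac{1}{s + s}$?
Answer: $\frac{40959334500084}{23043846311} \approx 1777.5$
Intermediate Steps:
$d{\left(s \right)} = -4 + \frac{1}{s}$ ($d{\left(s \right)} = -4 + \frac{2}{s + s} = -4 + \frac{2}{2 s} = -4 + 2 \frac{1}{2 s} = -4 + \frac{1}{s}$)
$X = - \frac{167897857}{55747692}$ ($X = \frac{18386}{-13464} - \frac{13632}{8281} = 18386 \left(- \frac{1}{13464}\right) - \frac{13632}{8281} = - \frac{9193}{6732} - \frac{13632}{8281} = - \frac{167897857}{55747692} \approx -3.0117$)
$\frac{17746 - 30199}{d{\left(177 \right)} + X} = \frac{17746 - 30199}{\left(-4 + \frac{1}{177}\right) - \frac{167897857}{55747692}} = - \frac{12453}{\left(-4 + \frac{1}{177}\right) - \frac{167897857}{55747692}} = - \frac{12453}{- \frac{707}{177} - \frac{167897857}{55747692}} = - \frac{12453}{- \frac{23043846311}{3289113828}} = \left(-12453\right) \left(- \frac{3289113828}{23043846311}\right) = \frac{40959334500084}{23043846311}$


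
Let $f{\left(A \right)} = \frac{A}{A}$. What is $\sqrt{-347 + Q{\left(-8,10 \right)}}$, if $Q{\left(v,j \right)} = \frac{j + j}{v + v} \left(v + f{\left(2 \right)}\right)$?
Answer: $\frac{i \sqrt{1353}}{2} \approx 18.392 i$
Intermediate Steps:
$f{\left(A \right)} = 1$
$Q{\left(v,j \right)} = \frac{j \left(1 + v\right)}{v}$ ($Q{\left(v,j \right)} = \frac{j + j}{v + v} \left(v + 1\right) = \frac{2 j}{2 v} \left(1 + v\right) = 2 j \frac{1}{2 v} \left(1 + v\right) = \frac{j}{v} \left(1 + v\right) = \frac{j \left(1 + v\right)}{v}$)
$\sqrt{-347 + Q{\left(-8,10 \right)}} = \sqrt{-347 + \left(10 + \frac{10}{-8}\right)} = \sqrt{-347 + \left(10 + 10 \left(- \frac{1}{8}\right)\right)} = \sqrt{-347 + \left(10 - \frac{5}{4}\right)} = \sqrt{-347 + \frac{35}{4}} = \sqrt{- \frac{1353}{4}} = \frac{i \sqrt{1353}}{2}$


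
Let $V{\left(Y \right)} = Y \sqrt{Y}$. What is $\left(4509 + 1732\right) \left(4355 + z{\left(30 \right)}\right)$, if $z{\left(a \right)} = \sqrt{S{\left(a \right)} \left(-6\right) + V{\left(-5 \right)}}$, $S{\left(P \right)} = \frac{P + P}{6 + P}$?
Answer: $27179555 + 6241 \sqrt{-10 - 5 i \sqrt{5}} \approx 2.7189 \cdot 10^{7} - 22065.0 i$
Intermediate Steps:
$S{\left(P \right)} = \frac{2 P}{6 + P}$
$V{\left(Y \right)} = Y^{\frac{3}{2}}$
$z{\left(a \right)} = \sqrt{- \frac{12 a}{6 + a} - 5 i \sqrt{5}}$ ($z{\left(a \right)} = \sqrt{\frac{2 a}{6 + a} \left(-6\right) + \left(-5\right)^{\frac{3}{2}}} = \sqrt{- \frac{12 a}{6 + a} - 5 i \sqrt{5}}$)
$\left(4509 + 1732\right) \left(4355 + z{\left(30 \right)}\right) = \left(4509 + 1732\right) \left(4355 + \sqrt{\frac{\left(-12\right) 30 - 5 i \sqrt{5} \left(6 + 30\right)}{6 + 30}}\right) = 6241 \left(4355 + \sqrt{\frac{-360 - 5 i \sqrt{5} \cdot 36}{36}}\right) = 6241 \left(4355 + \sqrt{\frac{-360 - 180 i \sqrt{5}}{36}}\right) = 6241 \left(4355 + \sqrt{-10 - 5 i \sqrt{5}}\right) = 27179555 + 6241 \sqrt{-10 - 5 i \sqrt{5}}$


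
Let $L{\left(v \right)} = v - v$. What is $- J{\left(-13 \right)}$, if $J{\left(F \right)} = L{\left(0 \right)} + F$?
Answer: $13$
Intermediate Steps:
$L{\left(v \right)} = 0$
$J{\left(F \right)} = F$ ($J{\left(F \right)} = 0 + F = F$)
$- J{\left(-13 \right)} = \left(-1\right) \left(-13\right) = 13$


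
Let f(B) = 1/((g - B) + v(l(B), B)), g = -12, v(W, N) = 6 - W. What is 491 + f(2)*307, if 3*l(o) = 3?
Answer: 4112/9 ≈ 456.89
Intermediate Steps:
l(o) = 1 (l(o) = (⅓)*3 = 1)
f(B) = 1/(-7 - B) (f(B) = 1/((-12 - B) + (6 - 1*1)) = 1/((-12 - B) + (6 - 1)) = 1/((-12 - B) + 5) = 1/(-7 - B))
491 + f(2)*307 = 491 - 1/(7 + 2)*307 = 491 - 1/9*307 = 491 - 1*⅑*307 = 491 - ⅑*307 = 491 - 307/9 = 4112/9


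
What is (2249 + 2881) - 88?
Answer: 5042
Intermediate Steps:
(2249 + 2881) - 88 = 5130 - 88 = 5042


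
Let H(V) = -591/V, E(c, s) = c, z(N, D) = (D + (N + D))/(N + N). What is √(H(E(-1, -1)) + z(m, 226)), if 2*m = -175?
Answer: √2885694/70 ≈ 24.268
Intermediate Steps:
m = -175/2 (m = (½)*(-175) = -175/2 ≈ -87.500)
z(N, D) = (N + 2*D)/(2*N) (z(N, D) = (D + (D + N))/((2*N)) = (N + 2*D)*(1/(2*N)) = (N + 2*D)/(2*N))
√(H(E(-1, -1)) + z(m, 226)) = √(-591/(-1) + (226 + (½)*(-175/2))/(-175/2)) = √(-591*(-1) - 2*(226 - 175/4)/175) = √(591 - 2/175*729/4) = √(591 - 729/350) = √(206121/350) = √2885694/70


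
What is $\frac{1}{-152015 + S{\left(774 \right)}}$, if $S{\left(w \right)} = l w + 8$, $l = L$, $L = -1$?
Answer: $- \frac{1}{152781} \approx -6.5453 \cdot 10^{-6}$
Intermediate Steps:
$l = -1$
$S{\left(w \right)} = 8 - w$ ($S{\left(w \right)} = - w + 8 = 8 - w$)
$\frac{1}{-152015 + S{\left(774 \right)}} = \frac{1}{-152015 + \left(8 - 774\right)} = \frac{1}{-152015 - 766} = \frac{1}{-152781} = - \frac{1}{152781}$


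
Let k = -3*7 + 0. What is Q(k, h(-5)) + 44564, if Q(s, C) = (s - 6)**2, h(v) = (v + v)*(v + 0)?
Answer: 45293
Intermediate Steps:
h(v) = 2*v**2 (h(v) = (2*v)*v = 2*v**2)
k = -21 (k = -21 + 0 = -21)
Q(s, C) = (-6 + s)**2
Q(k, h(-5)) + 44564 = (-6 - 21)**2 + 44564 = (-27)**2 + 44564 = 729 + 44564 = 45293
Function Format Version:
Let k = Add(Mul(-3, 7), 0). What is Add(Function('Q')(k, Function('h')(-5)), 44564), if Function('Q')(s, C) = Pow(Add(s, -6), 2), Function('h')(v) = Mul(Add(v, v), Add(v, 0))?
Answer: 45293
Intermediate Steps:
Function('h')(v) = Mul(2, Pow(v, 2)) (Function('h')(v) = Mul(Mul(2, v), v) = Mul(2, Pow(v, 2)))
k = -21 (k = Add(-21, 0) = -21)
Function('Q')(s, C) = Pow(Add(-6, s), 2)
Add(Function('Q')(k, Function('h')(-5)), 44564) = Add(Pow(Add(-6, -21), 2), 44564) = Add(Pow(-27, 2), 44564) = Add(729, 44564) = 45293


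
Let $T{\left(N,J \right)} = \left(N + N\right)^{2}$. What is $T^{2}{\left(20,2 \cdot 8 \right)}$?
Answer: $2560000$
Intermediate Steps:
$T{\left(N,J \right)} = 4 N^{2}$ ($T{\left(N,J \right)} = \left(2 N\right)^{2} = 4 N^{2}$)
$T^{2}{\left(20,2 \cdot 8 \right)} = \left(4 \cdot 20^{2}\right)^{2} = \left(4 \cdot 400\right)^{2} = 1600^{2} = 2560000$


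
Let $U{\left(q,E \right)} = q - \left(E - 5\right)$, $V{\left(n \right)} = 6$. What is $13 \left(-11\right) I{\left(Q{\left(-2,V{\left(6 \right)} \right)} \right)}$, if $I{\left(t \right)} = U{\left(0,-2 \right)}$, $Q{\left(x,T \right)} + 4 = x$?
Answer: $-1001$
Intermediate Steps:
$Q{\left(x,T \right)} = -4 + x$
$U{\left(q,E \right)} = 5 + q - E$ ($U{\left(q,E \right)} = q - \left(-5 + E\right) = 5 + q - E$)
$I{\left(t \right)} = 7$ ($I{\left(t \right)} = 5 + 0 - -2 = 5 + 0 + 2 = 7$)
$13 \left(-11\right) I{\left(Q{\left(-2,V{\left(6 \right)} \right)} \right)} = 13 \left(-11\right) 7 = \left(-143\right) 7 = -1001$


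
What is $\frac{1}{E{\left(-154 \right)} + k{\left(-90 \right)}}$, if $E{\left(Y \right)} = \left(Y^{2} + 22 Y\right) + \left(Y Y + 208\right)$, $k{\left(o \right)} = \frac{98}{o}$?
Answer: $\frac{45}{1991291} \approx 2.2598 \cdot 10^{-5}$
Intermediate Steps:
$E{\left(Y \right)} = 208 + 2 Y^{2} + 22 Y$ ($E{\left(Y \right)} = \left(Y^{2} + 22 Y\right) + \left(Y^{2} + 208\right) = \left(Y^{2} + 22 Y\right) + \left(208 + Y^{2}\right) = 208 + 2 Y^{2} + 22 Y$)
$\frac{1}{E{\left(-154 \right)} + k{\left(-90 \right)}} = \frac{1}{\left(208 + 2 \left(-154\right)^{2} + 22 \left(-154\right)\right) + \frac{98}{-90}} = \frac{1}{\left(208 + 2 \cdot 23716 - 3388\right) + 98 \left(- \frac{1}{90}\right)} = \frac{1}{\left(208 + 47432 - 3388\right) - \frac{49}{45}} = \frac{1}{44252 - \frac{49}{45}} = \frac{1}{\frac{1991291}{45}} = \frac{45}{1991291}$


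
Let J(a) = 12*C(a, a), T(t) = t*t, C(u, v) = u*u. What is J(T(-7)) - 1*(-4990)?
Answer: 33802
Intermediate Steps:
C(u, v) = u²
T(t) = t²
J(a) = 12*a²
J(T(-7)) - 1*(-4990) = 12*((-7)²)² - 1*(-4990) = 12*49² + 4990 = 12*2401 + 4990 = 28812 + 4990 = 33802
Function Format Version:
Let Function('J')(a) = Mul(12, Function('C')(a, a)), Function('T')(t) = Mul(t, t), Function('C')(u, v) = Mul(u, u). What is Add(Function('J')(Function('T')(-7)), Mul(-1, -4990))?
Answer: 33802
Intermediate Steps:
Function('C')(u, v) = Pow(u, 2)
Function('T')(t) = Pow(t, 2)
Function('J')(a) = Mul(12, Pow(a, 2))
Add(Function('J')(Function('T')(-7)), Mul(-1, -4990)) = Add(Mul(12, Pow(Pow(-7, 2), 2)), Mul(-1, -4990)) = Add(Mul(12, Pow(49, 2)), 4990) = Add(Mul(12, 2401), 4990) = Add(28812, 4990) = 33802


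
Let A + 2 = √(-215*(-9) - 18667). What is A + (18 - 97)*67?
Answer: -5295 + 2*I*√4183 ≈ -5295.0 + 129.35*I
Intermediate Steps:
A = -2 + 2*I*√4183 (A = -2 + √(-215*(-9) - 18667) = -2 + √(1935 - 18667) = -2 + √(-16732) = -2 + 2*I*√4183 ≈ -2.0 + 129.35*I)
A + (18 - 97)*67 = (-2 + 2*I*√4183) + (18 - 97)*67 = (-2 + 2*I*√4183) - 79*67 = (-2 + 2*I*√4183) - 5293 = -5295 + 2*I*√4183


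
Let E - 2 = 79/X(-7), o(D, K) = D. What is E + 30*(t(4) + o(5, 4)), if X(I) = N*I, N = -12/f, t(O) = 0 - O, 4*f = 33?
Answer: 4453/112 ≈ 39.759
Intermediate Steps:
f = 33/4 (f = (1/4)*33 = 33/4 ≈ 8.2500)
t(O) = -O
N = -16/11 (N = -12/33/4 = -12*4/33 = -16/11 ≈ -1.4545)
X(I) = -16*I/11
E = 1093/112 (E = 2 + 79/((-16/11*(-7))) = 2 + 79/(112/11) = 2 + 79*(11/112) = 2 + 869/112 = 1093/112 ≈ 9.7589)
E + 30*(t(4) + o(5, 4)) = 1093/112 + 30*(-1*4 + 5) = 1093/112 + 30*(-4 + 5) = 1093/112 + 30*1 = 1093/112 + 30 = 4453/112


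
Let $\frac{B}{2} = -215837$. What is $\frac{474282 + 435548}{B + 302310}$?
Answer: $- \frac{454915}{64682} \approx -7.0331$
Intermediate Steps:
$B = -431674$ ($B = 2 \left(-215837\right) = -431674$)
$\frac{474282 + 435548}{B + 302310} = \frac{474282 + 435548}{-431674 + 302310} = \frac{909830}{-129364} = 909830 \left(- \frac{1}{129364}\right) = - \frac{454915}{64682}$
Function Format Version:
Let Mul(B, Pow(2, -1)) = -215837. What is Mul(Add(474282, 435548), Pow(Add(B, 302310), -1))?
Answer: Rational(-454915, 64682) ≈ -7.0331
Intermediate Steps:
B = -431674 (B = Mul(2, -215837) = -431674)
Mul(Add(474282, 435548), Pow(Add(B, 302310), -1)) = Mul(Add(474282, 435548), Pow(Add(-431674, 302310), -1)) = Mul(909830, Pow(-129364, -1)) = Mul(909830, Rational(-1, 129364)) = Rational(-454915, 64682)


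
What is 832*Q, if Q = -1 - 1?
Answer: -1664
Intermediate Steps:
Q = -2
832*Q = 832*(-2) = -1664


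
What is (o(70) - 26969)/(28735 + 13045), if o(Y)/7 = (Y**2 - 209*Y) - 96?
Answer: -95751/41780 ≈ -2.2918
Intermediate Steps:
o(Y) = -672 - 1463*Y + 7*Y**2 (o(Y) = 7*((Y**2 - 209*Y) - 96) = 7*(-96 + Y**2 - 209*Y) = -672 - 1463*Y + 7*Y**2)
(o(70) - 26969)/(28735 + 13045) = ((-672 - 1463*70 + 7*70**2) - 26969)/(28735 + 13045) = ((-672 - 102410 + 7*4900) - 26969)/41780 = ((-672 - 102410 + 34300) - 26969)*(1/41780) = (-68782 - 26969)*(1/41780) = -95751*1/41780 = -95751/41780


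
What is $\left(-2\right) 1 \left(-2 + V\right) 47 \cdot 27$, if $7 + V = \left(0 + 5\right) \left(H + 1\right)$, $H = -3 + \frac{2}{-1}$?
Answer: $73602$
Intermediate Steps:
$H = -5$ ($H = -3 + 2 \left(-1\right) = -3 - 2 = -5$)
$V = -27$ ($V = -7 + \left(0 + 5\right) \left(-5 + 1\right) = -7 + 5 \left(-4\right) = -7 - 20 = -27$)
$\left(-2\right) 1 \left(-2 + V\right) 47 \cdot 27 = \left(-2\right) 1 \left(-2 - 27\right) 47 \cdot 27 = \left(-2\right) \left(-29\right) 47 \cdot 27 = 58 \cdot 47 \cdot 27 = 2726 \cdot 27 = 73602$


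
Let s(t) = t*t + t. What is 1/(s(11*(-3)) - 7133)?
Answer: -1/6077 ≈ -0.00016455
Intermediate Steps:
s(t) = t + t**2 (s(t) = t**2 + t = t + t**2)
1/(s(11*(-3)) - 7133) = 1/((11*(-3))*(1 + 11*(-3)) - 7133) = 1/(-33*(1 - 33) - 7133) = 1/(-33*(-32) - 7133) = 1/(1056 - 7133) = 1/(-6077) = -1/6077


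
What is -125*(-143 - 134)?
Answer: 34625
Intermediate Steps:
-125*(-143 - 134) = -125*(-277) = 34625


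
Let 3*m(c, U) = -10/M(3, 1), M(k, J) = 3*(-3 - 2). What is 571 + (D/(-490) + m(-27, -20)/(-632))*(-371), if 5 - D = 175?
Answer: 8807621/19908 ≈ 442.42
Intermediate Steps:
D = -170 (D = 5 - 1*175 = 5 - 175 = -170)
M(k, J) = -15 (M(k, J) = 3*(-5) = -15)
m(c, U) = 2/9 (m(c, U) = (-10/(-15))/3 = (-10*(-1/15))/3 = (⅓)*(⅔) = 2/9)
571 + (D/(-490) + m(-27, -20)/(-632))*(-371) = 571 + (-170/(-490) + (2/9)/(-632))*(-371) = 571 + (-170*(-1/490) + (2/9)*(-1/632))*(-371) = 571 + (17/49 - 1/2844)*(-371) = 571 + (48299/139356)*(-371) = 571 - 2559847/19908 = 8807621/19908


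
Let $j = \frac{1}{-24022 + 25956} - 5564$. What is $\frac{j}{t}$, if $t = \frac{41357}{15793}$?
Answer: $- \frac{169944919575}{79984438} \approx -2124.7$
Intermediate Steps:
$t = \frac{41357}{15793}$ ($t = 41357 \cdot \frac{1}{15793} = \frac{41357}{15793} \approx 2.6187$)
$j = - \frac{10760775}{1934}$ ($j = \frac{1}{1934} - 5564 = - \frac{10760775}{1934} \approx -5564.0$)
$\frac{j}{t} = - \frac{10760775}{1934 \cdot \frac{41357}{15793}} = \left(- \frac{10760775}{1934}\right) \frac{15793}{41357} = - \frac{169944919575}{79984438}$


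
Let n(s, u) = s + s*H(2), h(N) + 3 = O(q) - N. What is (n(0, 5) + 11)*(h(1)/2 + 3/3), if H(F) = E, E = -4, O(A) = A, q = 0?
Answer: -11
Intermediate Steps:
H(F) = -4
h(N) = -3 - N (h(N) = -3 + (0 - N) = -3 - N)
n(s, u) = -3*s (n(s, u) = s + s*(-4) = s - 4*s = -3*s)
(n(0, 5) + 11)*(h(1)/2 + 3/3) = (-3*0 + 11)*((-3 - 1*1)/2 + 3/3) = (0 + 11)*((-3 - 1)*(½) + 3*(⅓)) = 11*(-4*½ + 1) = 11*(-2 + 1) = 11*(-1) = -11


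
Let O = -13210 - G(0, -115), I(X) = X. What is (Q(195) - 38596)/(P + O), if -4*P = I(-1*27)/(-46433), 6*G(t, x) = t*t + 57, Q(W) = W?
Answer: 7132294532/2455284201 ≈ 2.9049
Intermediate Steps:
G(t, x) = 19/2 + t²/6 (G(t, x) = (t*t + 57)/6 = (t² + 57)/6 = (57 + t²)/6 = 19/2 + t²/6)
P = -27/185732 (P = -(-1*27)/(4*(-46433)) = -(-27)*(-1)/(4*46433) = -¼*27/46433 = -27/185732 ≈ -0.00014537)
O = -26439/2 (O = -13210 - (19/2 + (⅙)*0²) = -13210 - (19/2 + (⅙)*0) = -13210 - (19/2 + 0) = -13210 - 1*19/2 = -13210 - 19/2 = -26439/2 ≈ -13220.)
(Q(195) - 38596)/(P + O) = (195 - 38596)/(-27/185732 - 26439/2) = -38401/(-2455284201/185732) = -38401*(-185732/2455284201) = 7132294532/2455284201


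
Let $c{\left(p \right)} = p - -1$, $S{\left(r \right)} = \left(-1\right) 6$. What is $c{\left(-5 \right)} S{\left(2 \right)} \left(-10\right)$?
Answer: $-240$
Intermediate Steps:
$S{\left(r \right)} = -6$
$c{\left(p \right)} = 1 + p$ ($c{\left(p \right)} = p + 1 = 1 + p$)
$c{\left(-5 \right)} S{\left(2 \right)} \left(-10\right) = \left(1 - 5\right) \left(-6\right) \left(-10\right) = \left(-4\right) \left(-6\right) \left(-10\right) = 24 \left(-10\right) = -240$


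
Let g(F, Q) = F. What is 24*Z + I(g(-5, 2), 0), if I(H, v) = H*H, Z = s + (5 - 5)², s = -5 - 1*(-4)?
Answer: 1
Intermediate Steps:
s = -1 (s = -5 + 4 = -1)
Z = -1 (Z = -1 + (5 - 5)² = -1 + 0² = -1 + 0 = -1)
I(H, v) = H²
24*Z + I(g(-5, 2), 0) = 24*(-1) + (-5)² = -24 + 25 = 1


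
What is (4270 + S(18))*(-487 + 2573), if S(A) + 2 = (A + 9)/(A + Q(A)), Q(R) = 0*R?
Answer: 8906177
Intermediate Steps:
Q(R) = 0
S(A) = -2 + (9 + A)/A (S(A) = -2 + (A + 9)/(A + 0) = -2 + (9 + A)/A)
(4270 + S(18))*(-487 + 2573) = (4270 + (9 - 1*18)/18)*(-487 + 2573) = (4270 + (9 - 18)/18)*2086 = (4270 + (1/18)*(-9))*2086 = (4270 - ½)*2086 = (8539/2)*2086 = 8906177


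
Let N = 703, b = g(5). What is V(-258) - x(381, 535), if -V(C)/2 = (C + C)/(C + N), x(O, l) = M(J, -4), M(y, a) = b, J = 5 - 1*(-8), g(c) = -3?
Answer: 2367/445 ≈ 5.3191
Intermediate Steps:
b = -3
J = 13 (J = 5 + 8 = 13)
M(y, a) = -3
x(O, l) = -3
V(C) = -4*C/(703 + C) (V(C) = -2*(C + C)/(C + 703) = -2*2*C/(703 + C) = -4*C/(703 + C))
V(-258) - x(381, 535) = -4*(-258)/(703 - 258) - 1*(-3) = -4*(-258)/445 + 3 = -4*(-258)*1/445 + 3 = 1032/445 + 3 = 2367/445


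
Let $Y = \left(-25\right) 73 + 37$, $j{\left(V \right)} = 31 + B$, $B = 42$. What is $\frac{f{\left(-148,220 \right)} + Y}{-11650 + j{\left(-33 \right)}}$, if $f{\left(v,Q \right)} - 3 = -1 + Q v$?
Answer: $\frac{34346}{11577} \approx 2.9667$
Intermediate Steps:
$f{\left(v,Q \right)} = 2 + Q v$ ($f{\left(v,Q \right)} = 3 + \left(-1 + Q v\right) = 2 + Q v$)
$j{\left(V \right)} = 73$ ($j{\left(V \right)} = 31 + 42 = 73$)
$Y = -1788$ ($Y = -1825 + 37 = -1788$)
$\frac{f{\left(-148,220 \right)} + Y}{-11650 + j{\left(-33 \right)}} = \frac{\left(2 + 220 \left(-148\right)\right) - 1788}{-11650 + 73} = \frac{\left(2 - 32560\right) - 1788}{-11577} = \left(-32558 - 1788\right) \left(- \frac{1}{11577}\right) = \left(-34346\right) \left(- \frac{1}{11577}\right) = \frac{34346}{11577}$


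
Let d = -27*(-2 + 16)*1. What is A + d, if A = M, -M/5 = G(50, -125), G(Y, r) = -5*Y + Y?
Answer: 622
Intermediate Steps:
G(Y, r) = -4*Y
M = 1000 (M = -(-20)*50 = -5*(-200) = 1000)
A = 1000
d = -378 (d = -27*14*1 = -378*1 = -378)
A + d = 1000 - 378 = 622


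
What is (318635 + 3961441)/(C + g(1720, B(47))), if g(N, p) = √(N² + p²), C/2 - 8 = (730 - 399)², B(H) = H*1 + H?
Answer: 117240911811/6002311976 - 1070019*√741809/6002311976 ≈ 19.379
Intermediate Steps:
B(H) = 2*H (B(H) = H + H = 2*H)
C = 219138 (C = 16 + 2*(730 - 399)² = 16 + 2*331² = 16 + 2*109561 = 16 + 219122 = 219138)
(318635 + 3961441)/(C + g(1720, B(47))) = (318635 + 3961441)/(219138 + √(1720² + (2*47)²)) = 4280076/(219138 + √(2958400 + 94²)) = 4280076/(219138 + √(2958400 + 8836)) = 4280076/(219138 + √2967236) = 4280076/(219138 + 2*√741809)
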